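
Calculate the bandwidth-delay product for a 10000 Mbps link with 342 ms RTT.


BDP = bandwidth * RTT
= 10000 Mbps * 342 ms
= 10000 * 1e6 * 342 / 1000 bits
= 3420000000 bits
= 427500000 bytes
= 417480.4688 KB
BDP = 3420000000 bits (427500000 bytes)


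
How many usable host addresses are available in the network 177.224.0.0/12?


Host bits = 32 - 12 = 20
Total addresses = 2^20 = 1048576
Usable = total - 2 (network and broadcast)
Usable hosts: 1048574


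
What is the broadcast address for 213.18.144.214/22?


Network: 213.18.144.0/22
Host bits = 10
Set all host bits to 1:
Broadcast: 213.18.147.255


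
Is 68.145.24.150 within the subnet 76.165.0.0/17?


Subnet network: 76.165.0.0
Test IP AND mask: 68.145.0.0
No, 68.145.24.150 is not in 76.165.0.0/17


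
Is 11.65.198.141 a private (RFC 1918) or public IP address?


RFC 1918 private ranges:
  10.0.0.0/8 (10.0.0.0 - 10.255.255.255)
  172.16.0.0/12 (172.16.0.0 - 172.31.255.255)
  192.168.0.0/16 (192.168.0.0 - 192.168.255.255)
Public (not in any RFC 1918 range)


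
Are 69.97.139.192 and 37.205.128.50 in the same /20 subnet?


Mask: 255.255.240.0
69.97.139.192 AND mask = 69.97.128.0
37.205.128.50 AND mask = 37.205.128.0
No, different subnets (69.97.128.0 vs 37.205.128.0)


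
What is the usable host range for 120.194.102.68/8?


Network: 120.0.0.0
Broadcast: 120.255.255.255
First usable = network + 1
Last usable = broadcast - 1
Range: 120.0.0.1 to 120.255.255.254


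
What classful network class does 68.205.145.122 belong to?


First octet: 68
Binary: 01000100
0xxxxxxx -> Class A (1-126)
Class A, default mask 255.0.0.0 (/8)


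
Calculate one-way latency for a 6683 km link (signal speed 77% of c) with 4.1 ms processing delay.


Speed = 0.77 * 3e5 km/s = 231000 km/s
Propagation delay = 6683 / 231000 = 0.0289 s = 28.9307 ms
Processing delay = 4.1 ms
Total one-way latency = 33.0307 ms


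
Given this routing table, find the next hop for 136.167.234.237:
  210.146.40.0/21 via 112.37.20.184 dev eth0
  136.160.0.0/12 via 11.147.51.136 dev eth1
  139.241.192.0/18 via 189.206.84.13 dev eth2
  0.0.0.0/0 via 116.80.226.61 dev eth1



Longest prefix match for 136.167.234.237:
  /21 210.146.40.0: no
  /12 136.160.0.0: MATCH
  /18 139.241.192.0: no
  /0 0.0.0.0: MATCH
Selected: next-hop 11.147.51.136 via eth1 (matched /12)


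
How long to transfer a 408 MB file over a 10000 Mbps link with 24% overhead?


Effective throughput = 10000 * (1 - 24/100) = 7600 Mbps
File size in Mb = 408 * 8 = 3264 Mb
Time = 3264 / 7600
Time = 0.4295 seconds


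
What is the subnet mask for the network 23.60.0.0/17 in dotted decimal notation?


/17 means 17 network bits, 15 host bits
Binary: 11111111111111111000000000000000
Mask: 255.255.128.0


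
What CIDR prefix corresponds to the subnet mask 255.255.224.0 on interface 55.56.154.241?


Binary: 11111111.11111111.11100000.00000000
Count leading 1s
Prefix: /19


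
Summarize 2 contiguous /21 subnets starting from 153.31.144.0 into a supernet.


Original prefix: /21
Number of subnets: 2 = 2^1
New prefix = 21 - 1 = 20
Supernet: 153.31.144.0/20


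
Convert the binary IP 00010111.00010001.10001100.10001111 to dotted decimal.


00010111 = 23
00010001 = 17
10001100 = 140
10001111 = 143
IP: 23.17.140.143


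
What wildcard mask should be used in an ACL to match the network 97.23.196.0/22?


Subnet mask: 255.255.252.0
Wildcard = 255.255.255.255 - subnet mask
255 - 255 = 0
255 - 255 = 0
255 - 252 = 3
255 - 0 = 255
Wildcard: 0.0.3.255


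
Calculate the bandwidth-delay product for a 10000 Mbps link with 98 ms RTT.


BDP = bandwidth * RTT
= 10000 Mbps * 98 ms
= 10000 * 1e6 * 98 / 1000 bits
= 980000000 bits
= 122500000 bytes
= 119628.9062 KB
BDP = 980000000 bits (122500000 bytes)


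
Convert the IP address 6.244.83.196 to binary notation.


6 = 00000110
244 = 11110100
83 = 01010011
196 = 11000100
Binary: 00000110.11110100.01010011.11000100


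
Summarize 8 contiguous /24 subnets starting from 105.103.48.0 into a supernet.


Original prefix: /24
Number of subnets: 8 = 2^3
New prefix = 24 - 3 = 21
Supernet: 105.103.48.0/21


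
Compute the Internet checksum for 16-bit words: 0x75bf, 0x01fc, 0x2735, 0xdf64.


Sum all words (with carry folding):
+ 0x75bf = 0x75bf
+ 0x01fc = 0x77bb
+ 0x2735 = 0x9ef0
+ 0xdf64 = 0x7e55
One's complement: ~0x7e55
Checksum = 0x81aa


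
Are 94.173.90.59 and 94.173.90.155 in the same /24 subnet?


Mask: 255.255.255.0
94.173.90.59 AND mask = 94.173.90.0
94.173.90.155 AND mask = 94.173.90.0
Yes, same subnet (94.173.90.0)


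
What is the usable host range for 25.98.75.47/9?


Network: 25.0.0.0
Broadcast: 25.127.255.255
First usable = network + 1
Last usable = broadcast - 1
Range: 25.0.0.1 to 25.127.255.254


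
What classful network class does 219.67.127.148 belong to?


First octet: 219
Binary: 11011011
110xxxxx -> Class C (192-223)
Class C, default mask 255.255.255.0 (/24)


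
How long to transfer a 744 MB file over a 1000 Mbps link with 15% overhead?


Effective throughput = 1000 * (1 - 15/100) = 850 Mbps
File size in Mb = 744 * 8 = 5952 Mb
Time = 5952 / 850
Time = 7.0024 seconds


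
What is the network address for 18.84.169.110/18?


IP:   00010010.01010100.10101001.01101110
Mask: 11111111.11111111.11000000.00000000
AND operation:
Net:  00010010.01010100.10000000.00000000
Network: 18.84.128.0/18


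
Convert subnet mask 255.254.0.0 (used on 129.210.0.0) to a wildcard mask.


Subnet mask: 255.254.0.0
Wildcard = 255.255.255.255 - subnet mask
255 - 255 = 0
255 - 254 = 1
255 - 0 = 255
255 - 0 = 255
Wildcard: 0.1.255.255


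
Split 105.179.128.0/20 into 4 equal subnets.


New prefix = 20 + 2 = 22
Each subnet has 1024 addresses
  105.179.128.0/22
  105.179.132.0/22
  105.179.136.0/22
  105.179.140.0/22
Subnets: 105.179.128.0/22, 105.179.132.0/22, 105.179.136.0/22, 105.179.140.0/22


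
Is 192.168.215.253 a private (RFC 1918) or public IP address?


RFC 1918 private ranges:
  10.0.0.0/8 (10.0.0.0 - 10.255.255.255)
  172.16.0.0/12 (172.16.0.0 - 172.31.255.255)
  192.168.0.0/16 (192.168.0.0 - 192.168.255.255)
Private (in 192.168.0.0/16)


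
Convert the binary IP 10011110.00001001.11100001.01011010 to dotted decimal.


10011110 = 158
00001001 = 9
11100001 = 225
01011010 = 90
IP: 158.9.225.90


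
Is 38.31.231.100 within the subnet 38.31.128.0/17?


Subnet network: 38.31.128.0
Test IP AND mask: 38.31.128.0
Yes, 38.31.231.100 is in 38.31.128.0/17


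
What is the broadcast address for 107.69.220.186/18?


Network: 107.69.192.0/18
Host bits = 14
Set all host bits to 1:
Broadcast: 107.69.255.255


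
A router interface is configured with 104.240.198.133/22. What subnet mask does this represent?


/22 means 22 network bits, 10 host bits
Binary: 11111111111111111111110000000000
Mask: 255.255.252.0


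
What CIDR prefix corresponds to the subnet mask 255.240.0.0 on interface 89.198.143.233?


Binary: 11111111.11110000.00000000.00000000
Count leading 1s
Prefix: /12


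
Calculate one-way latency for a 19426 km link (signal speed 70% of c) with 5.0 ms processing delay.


Speed = 0.7 * 3e5 km/s = 210000 km/s
Propagation delay = 19426 / 210000 = 0.0925 s = 92.5048 ms
Processing delay = 5.0 ms
Total one-way latency = 97.5048 ms


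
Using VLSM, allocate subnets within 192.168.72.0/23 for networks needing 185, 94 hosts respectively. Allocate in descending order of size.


185 hosts -> /24 (254 usable): 192.168.72.0/24
94 hosts -> /25 (126 usable): 192.168.73.0/25
Allocation: 192.168.72.0/24 (185 hosts, 254 usable); 192.168.73.0/25 (94 hosts, 126 usable)


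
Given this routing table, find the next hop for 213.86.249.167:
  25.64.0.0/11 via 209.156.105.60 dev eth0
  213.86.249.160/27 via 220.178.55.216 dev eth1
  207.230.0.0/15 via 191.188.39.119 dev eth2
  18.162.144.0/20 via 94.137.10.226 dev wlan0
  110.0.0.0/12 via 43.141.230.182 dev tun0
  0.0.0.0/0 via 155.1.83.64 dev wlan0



Longest prefix match for 213.86.249.167:
  /11 25.64.0.0: no
  /27 213.86.249.160: MATCH
  /15 207.230.0.0: no
  /20 18.162.144.0: no
  /12 110.0.0.0: no
  /0 0.0.0.0: MATCH
Selected: next-hop 220.178.55.216 via eth1 (matched /27)


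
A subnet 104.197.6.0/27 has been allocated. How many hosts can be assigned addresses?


Host bits = 32 - 27 = 5
Total addresses = 2^5 = 32
Usable = total - 2 (network and broadcast)
Usable hosts: 30


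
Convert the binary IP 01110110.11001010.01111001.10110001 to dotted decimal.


01110110 = 118
11001010 = 202
01111001 = 121
10110001 = 177
IP: 118.202.121.177


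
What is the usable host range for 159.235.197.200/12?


Network: 159.224.0.0
Broadcast: 159.239.255.255
First usable = network + 1
Last usable = broadcast - 1
Range: 159.224.0.1 to 159.239.255.254


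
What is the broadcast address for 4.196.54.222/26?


Network: 4.196.54.192/26
Host bits = 6
Set all host bits to 1:
Broadcast: 4.196.54.255


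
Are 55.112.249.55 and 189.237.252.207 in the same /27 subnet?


Mask: 255.255.255.224
55.112.249.55 AND mask = 55.112.249.32
189.237.252.207 AND mask = 189.237.252.192
No, different subnets (55.112.249.32 vs 189.237.252.192)


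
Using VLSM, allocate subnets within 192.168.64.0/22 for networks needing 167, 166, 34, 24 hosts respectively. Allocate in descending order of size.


167 hosts -> /24 (254 usable): 192.168.64.0/24
166 hosts -> /24 (254 usable): 192.168.65.0/24
34 hosts -> /26 (62 usable): 192.168.66.0/26
24 hosts -> /27 (30 usable): 192.168.66.64/27
Allocation: 192.168.64.0/24 (167 hosts, 254 usable); 192.168.65.0/24 (166 hosts, 254 usable); 192.168.66.0/26 (34 hosts, 62 usable); 192.168.66.64/27 (24 hosts, 30 usable)


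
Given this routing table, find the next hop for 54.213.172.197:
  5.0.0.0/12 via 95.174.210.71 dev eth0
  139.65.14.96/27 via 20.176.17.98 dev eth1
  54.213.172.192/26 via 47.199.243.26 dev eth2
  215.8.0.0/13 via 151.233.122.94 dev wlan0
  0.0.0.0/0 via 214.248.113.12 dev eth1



Longest prefix match for 54.213.172.197:
  /12 5.0.0.0: no
  /27 139.65.14.96: no
  /26 54.213.172.192: MATCH
  /13 215.8.0.0: no
  /0 0.0.0.0: MATCH
Selected: next-hop 47.199.243.26 via eth2 (matched /26)


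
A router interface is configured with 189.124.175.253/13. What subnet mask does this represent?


/13 means 13 network bits, 19 host bits
Binary: 11111111111110000000000000000000
Mask: 255.248.0.0


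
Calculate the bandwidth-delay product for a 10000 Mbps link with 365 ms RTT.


BDP = bandwidth * RTT
= 10000 Mbps * 365 ms
= 10000 * 1e6 * 365 / 1000 bits
= 3650000000 bits
= 456250000 bytes
= 445556.6406 KB
BDP = 3650000000 bits (456250000 bytes)


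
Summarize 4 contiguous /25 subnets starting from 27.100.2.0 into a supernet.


Original prefix: /25
Number of subnets: 4 = 2^2
New prefix = 25 - 2 = 23
Supernet: 27.100.2.0/23


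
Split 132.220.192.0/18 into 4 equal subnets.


New prefix = 18 + 2 = 20
Each subnet has 4096 addresses
  132.220.192.0/20
  132.220.208.0/20
  132.220.224.0/20
  132.220.240.0/20
Subnets: 132.220.192.0/20, 132.220.208.0/20, 132.220.224.0/20, 132.220.240.0/20


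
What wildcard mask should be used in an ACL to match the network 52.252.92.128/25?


Subnet mask: 255.255.255.128
Wildcard = 255.255.255.255 - subnet mask
255 - 255 = 0
255 - 255 = 0
255 - 255 = 0
255 - 128 = 127
Wildcard: 0.0.0.127


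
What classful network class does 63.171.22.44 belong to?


First octet: 63
Binary: 00111111
0xxxxxxx -> Class A (1-126)
Class A, default mask 255.0.0.0 (/8)


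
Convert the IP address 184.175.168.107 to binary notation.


184 = 10111000
175 = 10101111
168 = 10101000
107 = 01101011
Binary: 10111000.10101111.10101000.01101011


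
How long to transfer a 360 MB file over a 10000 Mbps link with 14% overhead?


Effective throughput = 10000 * (1 - 14/100) = 8600 Mbps
File size in Mb = 360 * 8 = 2880 Mb
Time = 2880 / 8600
Time = 0.3349 seconds


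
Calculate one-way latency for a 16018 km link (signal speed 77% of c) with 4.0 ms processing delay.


Speed = 0.77 * 3e5 km/s = 231000 km/s
Propagation delay = 16018 / 231000 = 0.0693 s = 69.342 ms
Processing delay = 4.0 ms
Total one-way latency = 73.342 ms


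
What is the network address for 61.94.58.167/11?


IP:   00111101.01011110.00111010.10100111
Mask: 11111111.11100000.00000000.00000000
AND operation:
Net:  00111101.01000000.00000000.00000000
Network: 61.64.0.0/11


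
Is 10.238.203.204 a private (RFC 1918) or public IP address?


RFC 1918 private ranges:
  10.0.0.0/8 (10.0.0.0 - 10.255.255.255)
  172.16.0.0/12 (172.16.0.0 - 172.31.255.255)
  192.168.0.0/16 (192.168.0.0 - 192.168.255.255)
Private (in 10.0.0.0/8)


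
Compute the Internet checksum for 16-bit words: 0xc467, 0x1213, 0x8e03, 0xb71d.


Sum all words (with carry folding):
+ 0xc467 = 0xc467
+ 0x1213 = 0xd67a
+ 0x8e03 = 0x647e
+ 0xb71d = 0x1b9c
One's complement: ~0x1b9c
Checksum = 0xe463


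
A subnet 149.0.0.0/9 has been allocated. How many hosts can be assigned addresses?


Host bits = 32 - 9 = 23
Total addresses = 2^23 = 8388608
Usable = total - 2 (network and broadcast)
Usable hosts: 8388606


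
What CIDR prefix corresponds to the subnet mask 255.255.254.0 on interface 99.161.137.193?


Binary: 11111111.11111111.11111110.00000000
Count leading 1s
Prefix: /23


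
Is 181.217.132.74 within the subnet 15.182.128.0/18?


Subnet network: 15.182.128.0
Test IP AND mask: 181.217.128.0
No, 181.217.132.74 is not in 15.182.128.0/18


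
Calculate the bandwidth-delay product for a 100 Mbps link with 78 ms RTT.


BDP = bandwidth * RTT
= 100 Mbps * 78 ms
= 100 * 1e6 * 78 / 1000 bits
= 7800000 bits
= 975000 bytes
= 952.1484 KB
BDP = 7800000 bits (975000 bytes)


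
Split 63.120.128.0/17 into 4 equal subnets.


New prefix = 17 + 2 = 19
Each subnet has 8192 addresses
  63.120.128.0/19
  63.120.160.0/19
  63.120.192.0/19
  63.120.224.0/19
Subnets: 63.120.128.0/19, 63.120.160.0/19, 63.120.192.0/19, 63.120.224.0/19


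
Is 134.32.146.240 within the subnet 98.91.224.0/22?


Subnet network: 98.91.224.0
Test IP AND mask: 134.32.144.0
No, 134.32.146.240 is not in 98.91.224.0/22


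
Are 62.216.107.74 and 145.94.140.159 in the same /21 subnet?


Mask: 255.255.248.0
62.216.107.74 AND mask = 62.216.104.0
145.94.140.159 AND mask = 145.94.136.0
No, different subnets (62.216.104.0 vs 145.94.136.0)


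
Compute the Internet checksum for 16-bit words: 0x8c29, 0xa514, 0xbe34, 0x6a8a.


Sum all words (with carry folding):
+ 0x8c29 = 0x8c29
+ 0xa514 = 0x313e
+ 0xbe34 = 0xef72
+ 0x6a8a = 0x59fd
One's complement: ~0x59fd
Checksum = 0xa602


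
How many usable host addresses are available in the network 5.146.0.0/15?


Host bits = 32 - 15 = 17
Total addresses = 2^17 = 131072
Usable = total - 2 (network and broadcast)
Usable hosts: 131070


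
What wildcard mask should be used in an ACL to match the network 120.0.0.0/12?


Subnet mask: 255.240.0.0
Wildcard = 255.255.255.255 - subnet mask
255 - 255 = 0
255 - 240 = 15
255 - 0 = 255
255 - 0 = 255
Wildcard: 0.15.255.255


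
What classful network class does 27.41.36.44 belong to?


First octet: 27
Binary: 00011011
0xxxxxxx -> Class A (1-126)
Class A, default mask 255.0.0.0 (/8)


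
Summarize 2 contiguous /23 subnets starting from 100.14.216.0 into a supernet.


Original prefix: /23
Number of subnets: 2 = 2^1
New prefix = 23 - 1 = 22
Supernet: 100.14.216.0/22


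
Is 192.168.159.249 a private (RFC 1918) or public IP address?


RFC 1918 private ranges:
  10.0.0.0/8 (10.0.0.0 - 10.255.255.255)
  172.16.0.0/12 (172.16.0.0 - 172.31.255.255)
  192.168.0.0/16 (192.168.0.0 - 192.168.255.255)
Private (in 192.168.0.0/16)


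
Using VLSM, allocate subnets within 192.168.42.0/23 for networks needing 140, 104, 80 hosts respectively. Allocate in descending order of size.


140 hosts -> /24 (254 usable): 192.168.42.0/24
104 hosts -> /25 (126 usable): 192.168.43.0/25
80 hosts -> /25 (126 usable): 192.168.43.128/25
Allocation: 192.168.42.0/24 (140 hosts, 254 usable); 192.168.43.0/25 (104 hosts, 126 usable); 192.168.43.128/25 (80 hosts, 126 usable)


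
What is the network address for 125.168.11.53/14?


IP:   01111101.10101000.00001011.00110101
Mask: 11111111.11111100.00000000.00000000
AND operation:
Net:  01111101.10101000.00000000.00000000
Network: 125.168.0.0/14


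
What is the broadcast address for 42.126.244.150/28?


Network: 42.126.244.144/28
Host bits = 4
Set all host bits to 1:
Broadcast: 42.126.244.159


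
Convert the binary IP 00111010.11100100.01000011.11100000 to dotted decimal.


00111010 = 58
11100100 = 228
01000011 = 67
11100000 = 224
IP: 58.228.67.224


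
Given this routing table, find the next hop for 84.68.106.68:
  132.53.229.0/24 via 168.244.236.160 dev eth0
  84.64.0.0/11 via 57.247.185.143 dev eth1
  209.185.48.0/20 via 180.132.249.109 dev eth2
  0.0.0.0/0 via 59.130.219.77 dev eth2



Longest prefix match for 84.68.106.68:
  /24 132.53.229.0: no
  /11 84.64.0.0: MATCH
  /20 209.185.48.0: no
  /0 0.0.0.0: MATCH
Selected: next-hop 57.247.185.143 via eth1 (matched /11)


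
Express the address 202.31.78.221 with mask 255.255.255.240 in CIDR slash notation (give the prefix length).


Binary: 11111111.11111111.11111111.11110000
Count leading 1s
Prefix: /28


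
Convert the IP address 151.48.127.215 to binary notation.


151 = 10010111
48 = 00110000
127 = 01111111
215 = 11010111
Binary: 10010111.00110000.01111111.11010111


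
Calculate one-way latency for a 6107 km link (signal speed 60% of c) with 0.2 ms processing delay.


Speed = 0.6 * 3e5 km/s = 180000 km/s
Propagation delay = 6107 / 180000 = 0.0339 s = 33.9278 ms
Processing delay = 0.2 ms
Total one-way latency = 34.1278 ms


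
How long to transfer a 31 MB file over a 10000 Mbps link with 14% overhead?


Effective throughput = 10000 * (1 - 14/100) = 8600 Mbps
File size in Mb = 31 * 8 = 248 Mb
Time = 248 / 8600
Time = 0.0288 seconds


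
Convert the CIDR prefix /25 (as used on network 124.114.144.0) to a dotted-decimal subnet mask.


/25 means 25 network bits, 7 host bits
Binary: 11111111111111111111111110000000
Mask: 255.255.255.128


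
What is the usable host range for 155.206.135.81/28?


Network: 155.206.135.80
Broadcast: 155.206.135.95
First usable = network + 1
Last usable = broadcast - 1
Range: 155.206.135.81 to 155.206.135.94


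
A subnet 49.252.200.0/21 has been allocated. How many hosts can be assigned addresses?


Host bits = 32 - 21 = 11
Total addresses = 2^11 = 2048
Usable = total - 2 (network and broadcast)
Usable hosts: 2046


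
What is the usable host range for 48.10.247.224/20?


Network: 48.10.240.0
Broadcast: 48.10.255.255
First usable = network + 1
Last usable = broadcast - 1
Range: 48.10.240.1 to 48.10.255.254


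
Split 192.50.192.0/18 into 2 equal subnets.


New prefix = 18 + 1 = 19
Each subnet has 8192 addresses
  192.50.192.0/19
  192.50.224.0/19
Subnets: 192.50.192.0/19, 192.50.224.0/19


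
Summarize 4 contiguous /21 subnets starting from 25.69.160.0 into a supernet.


Original prefix: /21
Number of subnets: 4 = 2^2
New prefix = 21 - 2 = 19
Supernet: 25.69.160.0/19


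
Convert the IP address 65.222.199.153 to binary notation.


65 = 01000001
222 = 11011110
199 = 11000111
153 = 10011001
Binary: 01000001.11011110.11000111.10011001


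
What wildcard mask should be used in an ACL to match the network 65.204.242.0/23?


Subnet mask: 255.255.254.0
Wildcard = 255.255.255.255 - subnet mask
255 - 255 = 0
255 - 255 = 0
255 - 254 = 1
255 - 0 = 255
Wildcard: 0.0.1.255


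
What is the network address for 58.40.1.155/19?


IP:   00111010.00101000.00000001.10011011
Mask: 11111111.11111111.11100000.00000000
AND operation:
Net:  00111010.00101000.00000000.00000000
Network: 58.40.0.0/19


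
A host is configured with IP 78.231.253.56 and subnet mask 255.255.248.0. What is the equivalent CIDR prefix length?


Binary: 11111111.11111111.11111000.00000000
Count leading 1s
Prefix: /21


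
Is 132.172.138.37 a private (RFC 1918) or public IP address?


RFC 1918 private ranges:
  10.0.0.0/8 (10.0.0.0 - 10.255.255.255)
  172.16.0.0/12 (172.16.0.0 - 172.31.255.255)
  192.168.0.0/16 (192.168.0.0 - 192.168.255.255)
Public (not in any RFC 1918 range)


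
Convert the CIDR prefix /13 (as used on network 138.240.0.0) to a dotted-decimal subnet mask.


/13 means 13 network bits, 19 host bits
Binary: 11111111111110000000000000000000
Mask: 255.248.0.0


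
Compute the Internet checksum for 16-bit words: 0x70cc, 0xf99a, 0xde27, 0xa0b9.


Sum all words (with carry folding):
+ 0x70cc = 0x70cc
+ 0xf99a = 0x6a67
+ 0xde27 = 0x488f
+ 0xa0b9 = 0xe948
One's complement: ~0xe948
Checksum = 0x16b7


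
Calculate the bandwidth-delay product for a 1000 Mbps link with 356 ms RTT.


BDP = bandwidth * RTT
= 1000 Mbps * 356 ms
= 1000 * 1e6 * 356 / 1000 bits
= 356000000 bits
= 44500000 bytes
= 43457.0312 KB
BDP = 356000000 bits (44500000 bytes)


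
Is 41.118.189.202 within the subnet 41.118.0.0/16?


Subnet network: 41.118.0.0
Test IP AND mask: 41.118.0.0
Yes, 41.118.189.202 is in 41.118.0.0/16


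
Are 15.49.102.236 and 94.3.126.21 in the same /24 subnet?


Mask: 255.255.255.0
15.49.102.236 AND mask = 15.49.102.0
94.3.126.21 AND mask = 94.3.126.0
No, different subnets (15.49.102.0 vs 94.3.126.0)


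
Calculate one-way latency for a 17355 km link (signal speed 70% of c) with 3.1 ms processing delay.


Speed = 0.7 * 3e5 km/s = 210000 km/s
Propagation delay = 17355 / 210000 = 0.0826 s = 82.6429 ms
Processing delay = 3.1 ms
Total one-way latency = 85.7429 ms


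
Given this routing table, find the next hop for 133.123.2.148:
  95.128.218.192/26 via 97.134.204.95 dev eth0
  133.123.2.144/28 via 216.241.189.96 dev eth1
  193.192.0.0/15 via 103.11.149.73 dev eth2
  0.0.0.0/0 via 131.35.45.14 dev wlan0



Longest prefix match for 133.123.2.148:
  /26 95.128.218.192: no
  /28 133.123.2.144: MATCH
  /15 193.192.0.0: no
  /0 0.0.0.0: MATCH
Selected: next-hop 216.241.189.96 via eth1 (matched /28)


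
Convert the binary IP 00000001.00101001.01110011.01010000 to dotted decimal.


00000001 = 1
00101001 = 41
01110011 = 115
01010000 = 80
IP: 1.41.115.80


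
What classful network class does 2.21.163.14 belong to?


First octet: 2
Binary: 00000010
0xxxxxxx -> Class A (1-126)
Class A, default mask 255.0.0.0 (/8)


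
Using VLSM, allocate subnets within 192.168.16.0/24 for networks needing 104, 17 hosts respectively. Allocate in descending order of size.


104 hosts -> /25 (126 usable): 192.168.16.0/25
17 hosts -> /27 (30 usable): 192.168.16.128/27
Allocation: 192.168.16.0/25 (104 hosts, 126 usable); 192.168.16.128/27 (17 hosts, 30 usable)


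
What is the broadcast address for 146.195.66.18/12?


Network: 146.192.0.0/12
Host bits = 20
Set all host bits to 1:
Broadcast: 146.207.255.255


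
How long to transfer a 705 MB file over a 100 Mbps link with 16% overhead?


Effective throughput = 100 * (1 - 16/100) = 84 Mbps
File size in Mb = 705 * 8 = 5640 Mb
Time = 5640 / 84
Time = 67.1429 seconds


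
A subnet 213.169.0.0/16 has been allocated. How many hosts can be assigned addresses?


Host bits = 32 - 16 = 16
Total addresses = 2^16 = 65536
Usable = total - 2 (network and broadcast)
Usable hosts: 65534


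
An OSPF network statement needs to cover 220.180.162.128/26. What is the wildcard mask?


Subnet mask: 255.255.255.192
Wildcard = 255.255.255.255 - subnet mask
255 - 255 = 0
255 - 255 = 0
255 - 255 = 0
255 - 192 = 63
Wildcard: 0.0.0.63


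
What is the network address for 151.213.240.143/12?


IP:   10010111.11010101.11110000.10001111
Mask: 11111111.11110000.00000000.00000000
AND operation:
Net:  10010111.11010000.00000000.00000000
Network: 151.208.0.0/12


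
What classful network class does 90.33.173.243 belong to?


First octet: 90
Binary: 01011010
0xxxxxxx -> Class A (1-126)
Class A, default mask 255.0.0.0 (/8)


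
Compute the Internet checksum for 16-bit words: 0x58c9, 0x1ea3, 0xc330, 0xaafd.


Sum all words (with carry folding):
+ 0x58c9 = 0x58c9
+ 0x1ea3 = 0x776c
+ 0xc330 = 0x3a9d
+ 0xaafd = 0xe59a
One's complement: ~0xe59a
Checksum = 0x1a65


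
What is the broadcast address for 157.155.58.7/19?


Network: 157.155.32.0/19
Host bits = 13
Set all host bits to 1:
Broadcast: 157.155.63.255


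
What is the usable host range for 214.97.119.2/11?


Network: 214.96.0.0
Broadcast: 214.127.255.255
First usable = network + 1
Last usable = broadcast - 1
Range: 214.96.0.1 to 214.127.255.254


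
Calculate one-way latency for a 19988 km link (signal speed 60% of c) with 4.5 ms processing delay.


Speed = 0.6 * 3e5 km/s = 180000 km/s
Propagation delay = 19988 / 180000 = 0.111 s = 111.0444 ms
Processing delay = 4.5 ms
Total one-way latency = 115.5444 ms


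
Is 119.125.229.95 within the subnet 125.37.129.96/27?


Subnet network: 125.37.129.96
Test IP AND mask: 119.125.229.64
No, 119.125.229.95 is not in 125.37.129.96/27


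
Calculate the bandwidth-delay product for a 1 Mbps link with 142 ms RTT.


BDP = bandwidth * RTT
= 1 Mbps * 142 ms
= 1 * 1e6 * 142 / 1000 bits
= 142000 bits
= 17750 bytes
= 17.334 KB
BDP = 142000 bits (17750 bytes)


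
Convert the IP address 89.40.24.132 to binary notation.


89 = 01011001
40 = 00101000
24 = 00011000
132 = 10000100
Binary: 01011001.00101000.00011000.10000100


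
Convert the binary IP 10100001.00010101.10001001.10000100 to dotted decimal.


10100001 = 161
00010101 = 21
10001001 = 137
10000100 = 132
IP: 161.21.137.132


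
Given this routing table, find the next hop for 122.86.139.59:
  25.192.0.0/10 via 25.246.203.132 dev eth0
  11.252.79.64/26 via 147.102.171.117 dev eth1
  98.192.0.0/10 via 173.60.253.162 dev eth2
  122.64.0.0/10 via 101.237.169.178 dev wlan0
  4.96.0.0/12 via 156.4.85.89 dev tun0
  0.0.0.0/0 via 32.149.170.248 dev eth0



Longest prefix match for 122.86.139.59:
  /10 25.192.0.0: no
  /26 11.252.79.64: no
  /10 98.192.0.0: no
  /10 122.64.0.0: MATCH
  /12 4.96.0.0: no
  /0 0.0.0.0: MATCH
Selected: next-hop 101.237.169.178 via wlan0 (matched /10)


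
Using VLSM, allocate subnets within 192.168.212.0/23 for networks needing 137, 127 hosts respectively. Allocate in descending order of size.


137 hosts -> /24 (254 usable): 192.168.212.0/24
127 hosts -> /24 (254 usable): 192.168.213.0/24
Allocation: 192.168.212.0/24 (137 hosts, 254 usable); 192.168.213.0/24 (127 hosts, 254 usable)


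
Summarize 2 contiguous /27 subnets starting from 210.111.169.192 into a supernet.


Original prefix: /27
Number of subnets: 2 = 2^1
New prefix = 27 - 1 = 26
Supernet: 210.111.169.192/26


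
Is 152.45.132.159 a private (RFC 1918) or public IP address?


RFC 1918 private ranges:
  10.0.0.0/8 (10.0.0.0 - 10.255.255.255)
  172.16.0.0/12 (172.16.0.0 - 172.31.255.255)
  192.168.0.0/16 (192.168.0.0 - 192.168.255.255)
Public (not in any RFC 1918 range)


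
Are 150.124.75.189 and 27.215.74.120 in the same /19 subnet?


Mask: 255.255.224.0
150.124.75.189 AND mask = 150.124.64.0
27.215.74.120 AND mask = 27.215.64.0
No, different subnets (150.124.64.0 vs 27.215.64.0)


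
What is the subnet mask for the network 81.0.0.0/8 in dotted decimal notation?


/8 means 8 network bits, 24 host bits
Binary: 11111111000000000000000000000000
Mask: 255.0.0.0


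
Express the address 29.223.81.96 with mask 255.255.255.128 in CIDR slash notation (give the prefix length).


Binary: 11111111.11111111.11111111.10000000
Count leading 1s
Prefix: /25


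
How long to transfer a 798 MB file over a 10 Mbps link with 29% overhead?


Effective throughput = 10 * (1 - 29/100) = 7.1 Mbps
File size in Mb = 798 * 8 = 6384 Mb
Time = 6384 / 7.1
Time = 899.1549 seconds


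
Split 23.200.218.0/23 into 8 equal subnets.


New prefix = 23 + 3 = 26
Each subnet has 64 addresses
  23.200.218.0/26
  23.200.218.64/26
  23.200.218.128/26
  23.200.218.192/26
  23.200.219.0/26
  23.200.219.64/26
  23.200.219.128/26
  23.200.219.192/26
Subnets: 23.200.218.0/26, 23.200.218.64/26, 23.200.218.128/26, 23.200.218.192/26, 23.200.219.0/26, 23.200.219.64/26, 23.200.219.128/26, 23.200.219.192/26


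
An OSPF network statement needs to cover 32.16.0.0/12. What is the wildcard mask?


Subnet mask: 255.240.0.0
Wildcard = 255.255.255.255 - subnet mask
255 - 255 = 0
255 - 240 = 15
255 - 0 = 255
255 - 0 = 255
Wildcard: 0.15.255.255


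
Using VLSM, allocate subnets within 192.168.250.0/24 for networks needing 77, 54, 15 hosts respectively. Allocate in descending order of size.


77 hosts -> /25 (126 usable): 192.168.250.0/25
54 hosts -> /26 (62 usable): 192.168.250.128/26
15 hosts -> /27 (30 usable): 192.168.250.192/27
Allocation: 192.168.250.0/25 (77 hosts, 126 usable); 192.168.250.128/26 (54 hosts, 62 usable); 192.168.250.192/27 (15 hosts, 30 usable)


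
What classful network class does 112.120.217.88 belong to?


First octet: 112
Binary: 01110000
0xxxxxxx -> Class A (1-126)
Class A, default mask 255.0.0.0 (/8)


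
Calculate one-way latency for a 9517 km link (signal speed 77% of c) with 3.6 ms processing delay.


Speed = 0.77 * 3e5 km/s = 231000 km/s
Propagation delay = 9517 / 231000 = 0.0412 s = 41.1991 ms
Processing delay = 3.6 ms
Total one-way latency = 44.7991 ms


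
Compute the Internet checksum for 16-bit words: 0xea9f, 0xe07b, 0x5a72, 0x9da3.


Sum all words (with carry folding):
+ 0xea9f = 0xea9f
+ 0xe07b = 0xcb1b
+ 0x5a72 = 0x258e
+ 0x9da3 = 0xc331
One's complement: ~0xc331
Checksum = 0x3cce


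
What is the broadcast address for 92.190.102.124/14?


Network: 92.188.0.0/14
Host bits = 18
Set all host bits to 1:
Broadcast: 92.191.255.255


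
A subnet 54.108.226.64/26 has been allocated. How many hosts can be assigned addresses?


Host bits = 32 - 26 = 6
Total addresses = 2^6 = 64
Usable = total - 2 (network and broadcast)
Usable hosts: 62


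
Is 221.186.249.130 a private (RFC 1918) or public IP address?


RFC 1918 private ranges:
  10.0.0.0/8 (10.0.0.0 - 10.255.255.255)
  172.16.0.0/12 (172.16.0.0 - 172.31.255.255)
  192.168.0.0/16 (192.168.0.0 - 192.168.255.255)
Public (not in any RFC 1918 range)


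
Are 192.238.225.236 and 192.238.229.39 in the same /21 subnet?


Mask: 255.255.248.0
192.238.225.236 AND mask = 192.238.224.0
192.238.229.39 AND mask = 192.238.224.0
Yes, same subnet (192.238.224.0)


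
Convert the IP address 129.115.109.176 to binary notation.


129 = 10000001
115 = 01110011
109 = 01101101
176 = 10110000
Binary: 10000001.01110011.01101101.10110000


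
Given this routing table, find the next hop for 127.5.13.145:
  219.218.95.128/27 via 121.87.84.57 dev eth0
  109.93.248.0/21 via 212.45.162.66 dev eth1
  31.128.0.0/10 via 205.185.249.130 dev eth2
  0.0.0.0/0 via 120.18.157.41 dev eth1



Longest prefix match for 127.5.13.145:
  /27 219.218.95.128: no
  /21 109.93.248.0: no
  /10 31.128.0.0: no
  /0 0.0.0.0: MATCH
Selected: next-hop 120.18.157.41 via eth1 (matched /0)


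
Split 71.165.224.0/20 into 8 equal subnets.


New prefix = 20 + 3 = 23
Each subnet has 512 addresses
  71.165.224.0/23
  71.165.226.0/23
  71.165.228.0/23
  71.165.230.0/23
  71.165.232.0/23
  71.165.234.0/23
  71.165.236.0/23
  71.165.238.0/23
Subnets: 71.165.224.0/23, 71.165.226.0/23, 71.165.228.0/23, 71.165.230.0/23, 71.165.232.0/23, 71.165.234.0/23, 71.165.236.0/23, 71.165.238.0/23


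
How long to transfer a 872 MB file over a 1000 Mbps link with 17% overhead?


Effective throughput = 1000 * (1 - 17/100) = 830 Mbps
File size in Mb = 872 * 8 = 6976 Mb
Time = 6976 / 830
Time = 8.4048 seconds


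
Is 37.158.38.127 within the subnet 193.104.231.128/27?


Subnet network: 193.104.231.128
Test IP AND mask: 37.158.38.96
No, 37.158.38.127 is not in 193.104.231.128/27


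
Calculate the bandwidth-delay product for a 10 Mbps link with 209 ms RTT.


BDP = bandwidth * RTT
= 10 Mbps * 209 ms
= 10 * 1e6 * 209 / 1000 bits
= 2090000 bits
= 261250 bytes
= 255.127 KB
BDP = 2090000 bits (261250 bytes)


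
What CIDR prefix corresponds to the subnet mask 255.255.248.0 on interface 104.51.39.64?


Binary: 11111111.11111111.11111000.00000000
Count leading 1s
Prefix: /21


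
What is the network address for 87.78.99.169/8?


IP:   01010111.01001110.01100011.10101001
Mask: 11111111.00000000.00000000.00000000
AND operation:
Net:  01010111.00000000.00000000.00000000
Network: 87.0.0.0/8


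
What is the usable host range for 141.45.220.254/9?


Network: 141.0.0.0
Broadcast: 141.127.255.255
First usable = network + 1
Last usable = broadcast - 1
Range: 141.0.0.1 to 141.127.255.254


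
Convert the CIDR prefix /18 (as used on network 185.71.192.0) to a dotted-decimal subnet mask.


/18 means 18 network bits, 14 host bits
Binary: 11111111111111111100000000000000
Mask: 255.255.192.0


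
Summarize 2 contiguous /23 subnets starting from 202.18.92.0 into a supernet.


Original prefix: /23
Number of subnets: 2 = 2^1
New prefix = 23 - 1 = 22
Supernet: 202.18.92.0/22


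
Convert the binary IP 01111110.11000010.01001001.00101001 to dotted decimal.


01111110 = 126
11000010 = 194
01001001 = 73
00101001 = 41
IP: 126.194.73.41


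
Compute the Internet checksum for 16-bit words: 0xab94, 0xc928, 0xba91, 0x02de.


Sum all words (with carry folding):
+ 0xab94 = 0xab94
+ 0xc928 = 0x74bd
+ 0xba91 = 0x2f4f
+ 0x02de = 0x322d
One's complement: ~0x322d
Checksum = 0xcdd2


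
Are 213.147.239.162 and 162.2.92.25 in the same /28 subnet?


Mask: 255.255.255.240
213.147.239.162 AND mask = 213.147.239.160
162.2.92.25 AND mask = 162.2.92.16
No, different subnets (213.147.239.160 vs 162.2.92.16)


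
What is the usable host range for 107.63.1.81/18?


Network: 107.63.0.0
Broadcast: 107.63.63.255
First usable = network + 1
Last usable = broadcast - 1
Range: 107.63.0.1 to 107.63.63.254


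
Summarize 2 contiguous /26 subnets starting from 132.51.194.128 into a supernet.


Original prefix: /26
Number of subnets: 2 = 2^1
New prefix = 26 - 1 = 25
Supernet: 132.51.194.128/25


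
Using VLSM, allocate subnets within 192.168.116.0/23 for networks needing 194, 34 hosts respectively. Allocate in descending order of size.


194 hosts -> /24 (254 usable): 192.168.116.0/24
34 hosts -> /26 (62 usable): 192.168.117.0/26
Allocation: 192.168.116.0/24 (194 hosts, 254 usable); 192.168.117.0/26 (34 hosts, 62 usable)


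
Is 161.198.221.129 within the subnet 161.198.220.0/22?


Subnet network: 161.198.220.0
Test IP AND mask: 161.198.220.0
Yes, 161.198.221.129 is in 161.198.220.0/22


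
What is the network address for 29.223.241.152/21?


IP:   00011101.11011111.11110001.10011000
Mask: 11111111.11111111.11111000.00000000
AND operation:
Net:  00011101.11011111.11110000.00000000
Network: 29.223.240.0/21


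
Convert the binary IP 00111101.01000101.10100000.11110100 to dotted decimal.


00111101 = 61
01000101 = 69
10100000 = 160
11110100 = 244
IP: 61.69.160.244


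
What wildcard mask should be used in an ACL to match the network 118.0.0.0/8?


Subnet mask: 255.0.0.0
Wildcard = 255.255.255.255 - subnet mask
255 - 255 = 0
255 - 0 = 255
255 - 0 = 255
255 - 0 = 255
Wildcard: 0.255.255.255


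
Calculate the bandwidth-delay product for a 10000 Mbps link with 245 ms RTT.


BDP = bandwidth * RTT
= 10000 Mbps * 245 ms
= 10000 * 1e6 * 245 / 1000 bits
= 2450000000 bits
= 306250000 bytes
= 299072.2656 KB
BDP = 2450000000 bits (306250000 bytes)


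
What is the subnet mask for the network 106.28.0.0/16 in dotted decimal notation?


/16 means 16 network bits, 16 host bits
Binary: 11111111111111110000000000000000
Mask: 255.255.0.0


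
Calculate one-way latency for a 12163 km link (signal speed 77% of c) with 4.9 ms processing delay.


Speed = 0.77 * 3e5 km/s = 231000 km/s
Propagation delay = 12163 / 231000 = 0.0527 s = 52.6537 ms
Processing delay = 4.9 ms
Total one-way latency = 57.5537 ms


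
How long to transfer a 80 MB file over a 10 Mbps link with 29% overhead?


Effective throughput = 10 * (1 - 29/100) = 7.1 Mbps
File size in Mb = 80 * 8 = 640 Mb
Time = 640 / 7.1
Time = 90.1408 seconds


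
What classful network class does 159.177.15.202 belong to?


First octet: 159
Binary: 10011111
10xxxxxx -> Class B (128-191)
Class B, default mask 255.255.0.0 (/16)


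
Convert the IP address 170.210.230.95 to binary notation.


170 = 10101010
210 = 11010010
230 = 11100110
95 = 01011111
Binary: 10101010.11010010.11100110.01011111


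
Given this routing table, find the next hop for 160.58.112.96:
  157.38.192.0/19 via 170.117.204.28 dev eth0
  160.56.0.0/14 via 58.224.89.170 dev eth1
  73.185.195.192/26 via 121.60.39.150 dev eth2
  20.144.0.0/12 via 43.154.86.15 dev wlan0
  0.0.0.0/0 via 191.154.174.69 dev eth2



Longest prefix match for 160.58.112.96:
  /19 157.38.192.0: no
  /14 160.56.0.0: MATCH
  /26 73.185.195.192: no
  /12 20.144.0.0: no
  /0 0.0.0.0: MATCH
Selected: next-hop 58.224.89.170 via eth1 (matched /14)


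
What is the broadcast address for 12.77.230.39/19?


Network: 12.77.224.0/19
Host bits = 13
Set all host bits to 1:
Broadcast: 12.77.255.255


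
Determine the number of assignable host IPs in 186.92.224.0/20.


Host bits = 32 - 20 = 12
Total addresses = 2^12 = 4096
Usable = total - 2 (network and broadcast)
Usable hosts: 4094


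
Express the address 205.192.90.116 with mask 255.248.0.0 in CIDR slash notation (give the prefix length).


Binary: 11111111.11111000.00000000.00000000
Count leading 1s
Prefix: /13


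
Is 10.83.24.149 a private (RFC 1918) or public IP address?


RFC 1918 private ranges:
  10.0.0.0/8 (10.0.0.0 - 10.255.255.255)
  172.16.0.0/12 (172.16.0.0 - 172.31.255.255)
  192.168.0.0/16 (192.168.0.0 - 192.168.255.255)
Private (in 10.0.0.0/8)


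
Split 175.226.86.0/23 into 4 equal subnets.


New prefix = 23 + 2 = 25
Each subnet has 128 addresses
  175.226.86.0/25
  175.226.86.128/25
  175.226.87.0/25
  175.226.87.128/25
Subnets: 175.226.86.0/25, 175.226.86.128/25, 175.226.87.0/25, 175.226.87.128/25


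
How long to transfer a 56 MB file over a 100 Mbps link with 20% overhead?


Effective throughput = 100 * (1 - 20/100) = 80 Mbps
File size in Mb = 56 * 8 = 448 Mb
Time = 448 / 80
Time = 5.6 seconds


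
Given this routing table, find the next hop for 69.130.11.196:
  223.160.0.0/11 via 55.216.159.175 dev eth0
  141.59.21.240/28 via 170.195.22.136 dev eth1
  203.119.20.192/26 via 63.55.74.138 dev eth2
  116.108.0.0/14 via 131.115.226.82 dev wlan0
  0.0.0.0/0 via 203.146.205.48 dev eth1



Longest prefix match for 69.130.11.196:
  /11 223.160.0.0: no
  /28 141.59.21.240: no
  /26 203.119.20.192: no
  /14 116.108.0.0: no
  /0 0.0.0.0: MATCH
Selected: next-hop 203.146.205.48 via eth1 (matched /0)


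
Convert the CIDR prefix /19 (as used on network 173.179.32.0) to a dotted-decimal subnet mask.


/19 means 19 network bits, 13 host bits
Binary: 11111111111111111110000000000000
Mask: 255.255.224.0


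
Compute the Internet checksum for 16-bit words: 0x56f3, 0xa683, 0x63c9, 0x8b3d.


Sum all words (with carry folding):
+ 0x56f3 = 0x56f3
+ 0xa683 = 0xfd76
+ 0x63c9 = 0x6140
+ 0x8b3d = 0xec7d
One's complement: ~0xec7d
Checksum = 0x1382


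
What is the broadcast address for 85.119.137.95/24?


Network: 85.119.137.0/24
Host bits = 8
Set all host bits to 1:
Broadcast: 85.119.137.255


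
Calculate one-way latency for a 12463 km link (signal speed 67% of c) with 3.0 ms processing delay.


Speed = 0.67 * 3e5 km/s = 201000 km/s
Propagation delay = 12463 / 201000 = 0.062 s = 62.005 ms
Processing delay = 3.0 ms
Total one-way latency = 65.005 ms


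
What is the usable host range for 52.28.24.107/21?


Network: 52.28.24.0
Broadcast: 52.28.31.255
First usable = network + 1
Last usable = broadcast - 1
Range: 52.28.24.1 to 52.28.31.254
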